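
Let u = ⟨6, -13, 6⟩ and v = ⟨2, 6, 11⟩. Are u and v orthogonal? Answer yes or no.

u · v = 6·2 + (-13)·6 + 6·11 = 12 - 78 + 66 = 0
Zero, so the vectors are orthogonal.

yes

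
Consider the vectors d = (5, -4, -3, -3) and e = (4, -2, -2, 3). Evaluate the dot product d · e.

d · e = 5·4 + (-4)·(-2) + (-3)·(-2) + (-3)·3 = 20 + 8 + 6 - 9 = 25

25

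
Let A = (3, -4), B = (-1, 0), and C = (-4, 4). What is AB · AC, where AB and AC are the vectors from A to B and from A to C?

60

AB = B − A = (-4, 4)
AC = C − A = (-7, 8)
AB · AC = (-4)·(-7) + 4·8 = 28 + 32 = 60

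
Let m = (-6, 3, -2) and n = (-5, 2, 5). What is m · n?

m · n = (-6)·(-5) + 3·2 + (-2)·5 = 30 + 6 - 10 = 26

26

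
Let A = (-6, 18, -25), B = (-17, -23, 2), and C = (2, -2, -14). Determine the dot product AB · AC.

1029

AB = B − A = (-11, -41, 27)
AC = C − A = (8, -20, 11)
AB · AC = (-11)·8 + (-41)·(-20) + 27·11 = -88 + 820 + 297 = 1029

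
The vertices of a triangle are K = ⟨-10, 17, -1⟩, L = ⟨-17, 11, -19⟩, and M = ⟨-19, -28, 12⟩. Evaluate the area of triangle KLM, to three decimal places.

KL = (-7, -6, -18),  KM = (-9, -45, 13)
i: (-6)·13 - (-18)·(-45) = -78 - 810 = -888
j: (-18)·(-9) - (-7)·13 = 162 - (-91) = 253
k: (-7)·(-45) - (-6)·(-9) = 315 - 54 = 261
KL × KM = (-888, 253, 261)
|KL × KM| = √920674 ≈ 959.5176
area = ½ · 959.5176 ≈ 479.759

479.759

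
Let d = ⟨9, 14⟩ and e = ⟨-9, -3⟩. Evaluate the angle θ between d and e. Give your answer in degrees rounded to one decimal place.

141.2

d · e = 9·(-9) + 14·(-3) = -81 - 42 = -123
|d|² = 81 + 196 = 277,  |d| = √277 ≈ 16.643317
|e|² = 81 + 9 = 90,  |e| = √90 ≈ 9.486833
cos θ = -123 / (16.643317 · 9.486833) ≈ -0.77901
θ = arccos(-0.77901) ≈ 141.2°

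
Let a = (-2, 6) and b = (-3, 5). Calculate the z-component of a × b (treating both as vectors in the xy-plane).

8

(-2)·5 - 6·(-3) = -10 - (-18) = 8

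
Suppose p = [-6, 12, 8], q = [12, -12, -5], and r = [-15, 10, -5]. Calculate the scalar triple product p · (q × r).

480

q × r:
i: (-12)·(-5) - (-5)·10 = 60 - (-50) = 110
j: (-5)·(-15) - 12·(-5) = 75 - (-60) = 135
k: 12·10 - (-12)·(-15) = 120 - 180 = -60
q × r = (110, 135, -60)
p · (q × r) = (-6)·110 + 12·135 + 8·(-60) = -660 + 1620 - 480 = 480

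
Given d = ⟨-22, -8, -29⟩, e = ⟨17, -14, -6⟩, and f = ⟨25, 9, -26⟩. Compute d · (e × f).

e × f:
i: (-14)·(-26) - (-6)·9 = 364 - (-54) = 418
j: (-6)·25 - 17·(-26) = -150 - (-442) = 292
k: 17·9 - (-14)·25 = 153 - (-350) = 503
e × f = (418, 292, 503)
d · (e × f) = (-22)·418 + (-8)·292 + (-29)·503 = -9196 - 2336 - 14587 = -26119

-26119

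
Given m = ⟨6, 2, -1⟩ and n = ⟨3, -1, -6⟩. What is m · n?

22

m · n = 6·3 + 2·(-1) + (-1)·(-6) = 18 - 2 + 6 = 22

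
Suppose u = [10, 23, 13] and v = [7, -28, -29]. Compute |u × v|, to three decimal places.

i: 23·(-29) - 13·(-28) = -667 - (-364) = -303
j: 13·7 - 10·(-29) = 91 - (-290) = 381
k: 10·(-28) - 23·7 = -280 - 161 = -441
u × v = (-303, 381, -441)
|u × v| = √((-303)² + 381² + (-441)²) = √431451 ≈ 656.8493

656.849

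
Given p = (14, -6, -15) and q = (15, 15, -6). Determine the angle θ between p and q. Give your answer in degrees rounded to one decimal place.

63.5

p · q = 14·15 + (-6)·15 + (-15)·(-6) = 210 - 90 + 90 = 210
|p|² = 196 + 36 + 225 = 457,  |p| = √457 ≈ 21.377558
|q|² = 225 + 225 + 36 = 486,  |q| = √486 ≈ 22.045408
cos θ = 210 / (21.377558 · 22.045408) ≈ 0.44560
θ = arccos(0.44560) ≈ 63.5°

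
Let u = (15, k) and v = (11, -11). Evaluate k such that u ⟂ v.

u · v = 15·11 + k·(-11) = 165 - 11k
Set equal to 0: -11k = -165, so k = 15.

15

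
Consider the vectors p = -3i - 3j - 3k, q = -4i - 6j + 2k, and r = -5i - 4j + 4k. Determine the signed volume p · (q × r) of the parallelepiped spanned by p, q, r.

72

q × r:
i: (-6)·4 - 2·(-4) = -24 - (-8) = -16
j: 2·(-5) - (-4)·4 = -10 - (-16) = 6
k: (-4)·(-4) - (-6)·(-5) = 16 - 30 = -14
q × r = (-16, 6, -14)
p · (q × r) = (-3)·(-16) + (-3)·6 + (-3)·(-14) = 48 - 18 + 42 = 72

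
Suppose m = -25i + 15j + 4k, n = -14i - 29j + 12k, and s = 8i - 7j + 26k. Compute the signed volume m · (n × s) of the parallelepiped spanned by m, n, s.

n × s:
i: (-29)·26 - 12·(-7) = -754 - (-84) = -670
j: 12·8 - (-14)·26 = 96 - (-364) = 460
k: (-14)·(-7) - (-29)·8 = 98 - (-232) = 330
n × s = (-670, 460, 330)
m · (n × s) = (-25)·(-670) + 15·460 + 4·330 = 16750 + 6900 + 1320 = 24970

24970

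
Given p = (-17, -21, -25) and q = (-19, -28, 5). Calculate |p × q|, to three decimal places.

i: (-21)·5 - (-25)·(-28) = -105 - 700 = -805
j: (-25)·(-19) - (-17)·5 = 475 - (-85) = 560
k: (-17)·(-28) - (-21)·(-19) = 476 - 399 = 77
p × q = (-805, 560, 77)
|p × q| = √((-805)² + 560² + 77²) = √967554 ≈ 983.6432

983.643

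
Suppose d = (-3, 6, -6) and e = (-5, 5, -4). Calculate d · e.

69

d · e = (-3)·(-5) + 6·5 + (-6)·(-4) = 15 + 30 + 24 = 69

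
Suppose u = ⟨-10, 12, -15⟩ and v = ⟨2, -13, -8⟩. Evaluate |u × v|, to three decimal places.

i: 12·(-8) - (-15)·(-13) = -96 - 195 = -291
j: (-15)·2 - (-10)·(-8) = -30 - 80 = -110
k: (-10)·(-13) - 12·2 = 130 - 24 = 106
u × v = (-291, -110, 106)
|u × v| = √((-291)² + (-110)² + 106²) = √108017 ≈ 328.6594

328.659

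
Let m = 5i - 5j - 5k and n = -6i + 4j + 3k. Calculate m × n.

i: (-5)·3 - (-5)·4 = -15 - (-20) = 5
j: (-5)·(-6) - 5·3 = 30 - 15 = 15
k: 5·4 - (-5)·(-6) = 20 - 30 = -10
m × n = (5, 15, -10)

(5, 15, -10)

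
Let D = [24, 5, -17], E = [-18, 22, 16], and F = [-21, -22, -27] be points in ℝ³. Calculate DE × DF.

DE = (-42, 17, 33)
DF = (-45, -27, -10)
i: 17·(-10) - 33·(-27) = -170 - (-891) = 721
j: 33·(-45) - (-42)·(-10) = -1485 - 420 = -1905
k: (-42)·(-27) - 17·(-45) = 1134 - (-765) = 1899
DE × DF = (721, -1905, 1899)

(721, -1905, 1899)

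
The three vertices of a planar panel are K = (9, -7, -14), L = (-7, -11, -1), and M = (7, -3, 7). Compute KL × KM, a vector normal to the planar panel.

(-136, 310, -72)

KL = (-16, -4, 13)
KM = (-2, 4, 21)
i: (-4)·21 - 13·4 = -84 - 52 = -136
j: 13·(-2) - (-16)·21 = -26 - (-336) = 310
k: (-16)·4 - (-4)·(-2) = -64 - 8 = -72
KL × KM = (-136, 310, -72)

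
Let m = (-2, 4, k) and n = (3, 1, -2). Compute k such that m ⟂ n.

m · n = (-2)·3 + 4·1 + k·(-2) = -2 - 2k
Set equal to 0: -2k = 2, so k = -1.

-1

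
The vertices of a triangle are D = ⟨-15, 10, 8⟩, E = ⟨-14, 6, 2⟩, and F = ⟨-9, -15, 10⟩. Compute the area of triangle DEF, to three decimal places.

DE = (1, -4, -6),  DF = (6, -25, 2)
i: (-4)·2 - (-6)·(-25) = -8 - 150 = -158
j: (-6)·6 - 1·2 = -36 - 2 = -38
k: 1·(-25) - (-4)·6 = -25 - (-24) = -1
DE × DF = (-158, -38, -1)
|DE × DF| = √26409 ≈ 162.5085
area = ½ · 162.5085 ≈ 81.254

81.254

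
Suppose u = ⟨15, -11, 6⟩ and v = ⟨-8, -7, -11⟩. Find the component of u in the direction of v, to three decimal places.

u · v = 15·(-8) + (-11)·(-7) + 6·(-11) = -120 + 77 - 66 = -109
|v| = √(64 + 49 + 121) = √234 ≈ 15.2971
comp_v u = -109 / √234 ≈ -7.126

-7.126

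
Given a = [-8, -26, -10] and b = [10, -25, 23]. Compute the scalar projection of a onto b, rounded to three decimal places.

9.601

a · b = (-8)·10 + (-26)·(-25) + (-10)·23 = -80 + 650 - 230 = 340
|b| = √(100 + 625 + 529) = √1254 ≈ 35.4119
comp_b a = 340 / √1254 ≈ 9.601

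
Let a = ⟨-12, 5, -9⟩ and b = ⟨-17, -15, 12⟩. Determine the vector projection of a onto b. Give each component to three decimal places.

a · b = (-12)·(-17) + 5·(-15) + (-9)·12 = 204 - 75 - 108 = 21
|b|² = 289 + 225 + 144 = 658
proj_b a = (21/658) · (-17, -15, 12) ≈ (-0.543, -0.479, 0.383)

(-0.543, -0.479, 0.383)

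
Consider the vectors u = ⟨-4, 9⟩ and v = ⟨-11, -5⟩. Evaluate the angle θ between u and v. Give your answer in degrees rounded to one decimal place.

90.5

u · v = (-4)·(-11) + 9·(-5) = 44 - 45 = -1
|u|² = 16 + 81 = 97,  |u| = √97 ≈ 9.848858
|v|² = 121 + 25 = 146,  |v| = √146 ≈ 12.083046
cos θ = -1 / (9.848858 · 12.083046) ≈ -0.00840
θ = arccos(-0.00840) ≈ 90.5°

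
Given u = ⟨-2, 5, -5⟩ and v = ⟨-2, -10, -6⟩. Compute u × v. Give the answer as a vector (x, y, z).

i: 5·(-6) - (-5)·(-10) = -30 - 50 = -80
j: (-5)·(-2) - (-2)·(-6) = 10 - 12 = -2
k: (-2)·(-10) - 5·(-2) = 20 - (-10) = 30
u × v = (-80, -2, 30)

(-80, -2, 30)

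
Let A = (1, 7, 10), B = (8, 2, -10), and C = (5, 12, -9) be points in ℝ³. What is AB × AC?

(195, 53, 55)

AB = (7, -5, -20)
AC = (4, 5, -19)
i: (-5)·(-19) - (-20)·5 = 95 - (-100) = 195
j: (-20)·4 - 7·(-19) = -80 - (-133) = 53
k: 7·5 - (-5)·4 = 35 - (-20) = 55
AB × AC = (195, 53, 55)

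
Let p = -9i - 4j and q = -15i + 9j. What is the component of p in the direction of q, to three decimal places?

p · q = (-9)·(-15) + (-4)·9 = 135 - 36 = 99
|q| = √(225 + 81) = √306 ≈ 17.4929
comp_q p = 99 / √306 ≈ 5.659

5.659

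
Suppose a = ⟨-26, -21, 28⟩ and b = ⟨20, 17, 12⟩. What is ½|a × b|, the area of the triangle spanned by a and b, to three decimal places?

i: (-21)·12 - 28·17 = -252 - 476 = -728
j: 28·20 - (-26)·12 = 560 - (-312) = 872
k: (-26)·17 - (-21)·20 = -442 - (-420) = -22
a × b = (-728, 872, -22)
|a × b| = √((-728)² + 872² + (-22)²) = √1290852 ≈ 1136.1567
area = ½ · 1136.1567 ≈ 568.078

568.078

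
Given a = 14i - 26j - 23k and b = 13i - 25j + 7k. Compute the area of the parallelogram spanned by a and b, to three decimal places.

854.870

i: (-26)·7 - (-23)·(-25) = -182 - 575 = -757
j: (-23)·13 - 14·7 = -299 - 98 = -397
k: 14·(-25) - (-26)·13 = -350 - (-338) = -12
a × b = (-757, -397, -12)
|a × b| = √((-757)² + (-397)² + (-12)²) = √730802 ≈ 854.8696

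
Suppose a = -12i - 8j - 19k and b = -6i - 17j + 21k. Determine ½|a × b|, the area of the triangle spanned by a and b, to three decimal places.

i: (-8)·21 - (-19)·(-17) = -168 - 323 = -491
j: (-19)·(-6) - (-12)·21 = 114 - (-252) = 366
k: (-12)·(-17) - (-8)·(-6) = 204 - 48 = 156
a × b = (-491, 366, 156)
|a × b| = √((-491)² + 366² + 156²) = √399373 ≈ 631.9597
area = ½ · 631.9597 ≈ 315.980

315.980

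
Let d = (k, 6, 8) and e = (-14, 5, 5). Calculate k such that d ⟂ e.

d · e = k·(-14) + 6·5 + 8·5 = 70 - 14k
Set equal to 0: -14k = -70, so k = 5.

5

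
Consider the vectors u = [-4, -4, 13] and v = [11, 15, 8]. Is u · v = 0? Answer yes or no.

u · v = (-4)·11 + (-4)·15 + 13·8 = -44 - 60 + 104 = 0
Zero, so the vectors are orthogonal.

yes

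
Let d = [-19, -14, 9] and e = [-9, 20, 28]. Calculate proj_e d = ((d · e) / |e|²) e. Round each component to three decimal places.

d · e = (-19)·(-9) + (-14)·20 + 9·28 = 171 - 280 + 252 = 143
|e|² = 81 + 400 + 784 = 1265
proj_e d = (143/1265) · (-9, 20, 28) ≈ (-1.017, 2.261, 3.165)

(-1.017, 2.261, 3.165)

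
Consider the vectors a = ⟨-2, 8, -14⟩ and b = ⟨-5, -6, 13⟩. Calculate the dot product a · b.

a · b = (-2)·(-5) + 8·(-6) + (-14)·13 = 10 - 48 - 182 = -220

-220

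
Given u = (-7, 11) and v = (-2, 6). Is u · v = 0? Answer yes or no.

no

u · v = (-7)·(-2) + 11·6 = 14 + 66 = 80
Nonzero, so the vectors are not orthogonal.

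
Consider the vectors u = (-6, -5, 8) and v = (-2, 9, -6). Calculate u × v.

i: (-5)·(-6) - 8·9 = 30 - 72 = -42
j: 8·(-2) - (-6)·(-6) = -16 - 36 = -52
k: (-6)·9 - (-5)·(-2) = -54 - 10 = -64
u × v = (-42, -52, -64)

(-42, -52, -64)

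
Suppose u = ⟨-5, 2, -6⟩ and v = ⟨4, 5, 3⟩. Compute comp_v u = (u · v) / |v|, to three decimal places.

u · v = (-5)·4 + 2·5 + (-6)·3 = -20 + 10 - 18 = -28
|v| = √(16 + 25 + 9) = √50 ≈ 7.0711
comp_v u = -28 / √50 ≈ -3.960

-3.960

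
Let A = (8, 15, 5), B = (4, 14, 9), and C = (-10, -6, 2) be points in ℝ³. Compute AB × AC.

(87, -84, 66)

AB = (-4, -1, 4)
AC = (-18, -21, -3)
i: (-1)·(-3) - 4·(-21) = 3 - (-84) = 87
j: 4·(-18) - (-4)·(-3) = -72 - 12 = -84
k: (-4)·(-21) - (-1)·(-18) = 84 - 18 = 66
AB × AC = (87, -84, 66)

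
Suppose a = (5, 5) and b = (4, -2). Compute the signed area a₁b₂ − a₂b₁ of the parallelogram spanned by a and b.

-30

5·(-2) - 5·4 = -10 - 20 = -30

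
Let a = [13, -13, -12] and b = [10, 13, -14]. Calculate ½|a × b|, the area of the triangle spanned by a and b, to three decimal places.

227.755

i: (-13)·(-14) - (-12)·13 = 182 - (-156) = 338
j: (-12)·10 - 13·(-14) = -120 - (-182) = 62
k: 13·13 - (-13)·10 = 169 - (-130) = 299
a × b = (338, 62, 299)
|a × b| = √(338² + 62² + 299²) = √207489 ≈ 455.5096
area = ½ · 455.5096 ≈ 227.755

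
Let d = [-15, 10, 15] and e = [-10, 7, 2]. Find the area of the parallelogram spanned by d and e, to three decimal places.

i: 10·2 - 15·7 = 20 - 105 = -85
j: 15·(-10) - (-15)·2 = -150 - (-30) = -120
k: (-15)·7 - 10·(-10) = -105 - (-100) = -5
d × e = (-85, -120, -5)
|d × e| = √((-85)² + (-120)² + (-5)²) = √21650 ≈ 147.1394

147.139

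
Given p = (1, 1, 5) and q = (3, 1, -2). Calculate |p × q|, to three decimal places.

18.493

i: 1·(-2) - 5·1 = -2 - 5 = -7
j: 5·3 - 1·(-2) = 15 - (-2) = 17
k: 1·1 - 1·3 = 1 - 3 = -2
p × q = (-7, 17, -2)
|p × q| = √((-7)² + 17² + (-2)²) = √342 ≈ 18.4932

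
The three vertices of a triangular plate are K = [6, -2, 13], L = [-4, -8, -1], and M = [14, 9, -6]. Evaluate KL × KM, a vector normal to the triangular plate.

(268, -302, -62)

KL = (-10, -6, -14)
KM = (8, 11, -19)
i: (-6)·(-19) - (-14)·11 = 114 - (-154) = 268
j: (-14)·8 - (-10)·(-19) = -112 - 190 = -302
k: (-10)·11 - (-6)·8 = -110 - (-48) = -62
KL × KM = (268, -302, -62)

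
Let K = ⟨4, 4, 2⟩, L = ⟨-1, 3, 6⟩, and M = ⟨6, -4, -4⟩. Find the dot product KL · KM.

KL = L − K = (-5, -1, 4)
KM = M − K = (2, -8, -6)
KL · KM = (-5)·2 + (-1)·(-8) + 4·(-6) = -10 + 8 - 24 = -26

-26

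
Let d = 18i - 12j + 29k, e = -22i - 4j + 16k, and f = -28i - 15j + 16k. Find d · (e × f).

e × f:
i: (-4)·16 - 16·(-15) = -64 - (-240) = 176
j: 16·(-28) - (-22)·16 = -448 - (-352) = -96
k: (-22)·(-15) - (-4)·(-28) = 330 - 112 = 218
e × f = (176, -96, 218)
d · (e × f) = 18·176 + (-12)·(-96) + 29·218 = 3168 + 1152 + 6322 = 10642

10642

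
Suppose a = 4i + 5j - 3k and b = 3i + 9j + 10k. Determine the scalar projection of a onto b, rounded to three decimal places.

a · b = 4·3 + 5·9 + (-3)·10 = 12 + 45 - 30 = 27
|b| = √(9 + 81 + 100) = √190 ≈ 13.7840
comp_b a = 27 / √190 ≈ 1.959

1.959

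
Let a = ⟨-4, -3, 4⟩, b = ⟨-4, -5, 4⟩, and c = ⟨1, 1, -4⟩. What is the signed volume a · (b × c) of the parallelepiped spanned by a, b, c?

b × c:
i: (-5)·(-4) - 4·1 = 20 - 4 = 16
j: 4·1 - (-4)·(-4) = 4 - 16 = -12
k: (-4)·1 - (-5)·1 = -4 - (-5) = 1
b × c = (16, -12, 1)
a · (b × c) = (-4)·16 + (-3)·(-12) + 4·1 = -64 + 36 + 4 = -24

-24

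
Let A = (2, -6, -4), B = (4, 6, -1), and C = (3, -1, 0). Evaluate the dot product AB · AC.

AB = B − A = (2, 12, 3)
AC = C − A = (1, 5, 4)
AB · AC = 2·1 + 12·5 + 3·4 = 2 + 60 + 12 = 74

74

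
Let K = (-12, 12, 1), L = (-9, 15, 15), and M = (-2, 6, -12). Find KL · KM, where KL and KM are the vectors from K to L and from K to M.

-170

KL = L − K = (3, 3, 14)
KM = M − K = (10, -6, -13)
KL · KM = 3·10 + 3·(-6) + 14·(-13) = 30 - 18 - 182 = -170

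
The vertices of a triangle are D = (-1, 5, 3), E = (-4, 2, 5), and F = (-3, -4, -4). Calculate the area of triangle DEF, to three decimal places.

25.431

DE = (-3, -3, 2),  DF = (-2, -9, -7)
i: (-3)·(-7) - 2·(-9) = 21 - (-18) = 39
j: 2·(-2) - (-3)·(-7) = -4 - 21 = -25
k: (-3)·(-9) - (-3)·(-2) = 27 - 6 = 21
DE × DF = (39, -25, 21)
|DE × DF| = √2587 ≈ 50.8626
area = ½ · 50.8626 ≈ 25.431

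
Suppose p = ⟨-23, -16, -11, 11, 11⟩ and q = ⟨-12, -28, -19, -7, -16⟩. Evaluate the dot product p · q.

p · q = (-23)·(-12) + (-16)·(-28) + (-11)·(-19) + 11·(-7) + 11·(-16) = 276 + 448 + 209 - 77 - 176 = 680

680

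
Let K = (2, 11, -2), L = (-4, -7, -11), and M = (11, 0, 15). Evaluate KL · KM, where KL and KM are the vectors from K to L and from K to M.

-9

KL = L − K = (-6, -18, -9)
KM = M − K = (9, -11, 17)
KL · KM = (-6)·9 + (-18)·(-11) + (-9)·17 = -54 + 198 - 153 = -9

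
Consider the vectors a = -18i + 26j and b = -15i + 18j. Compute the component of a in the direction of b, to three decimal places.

a · b = (-18)·(-15) + 26·18 = 270 + 468 = 738
|b| = √(225 + 324) = √549 ≈ 23.4307
comp_b a = 738 / √549 ≈ 31.497

31.497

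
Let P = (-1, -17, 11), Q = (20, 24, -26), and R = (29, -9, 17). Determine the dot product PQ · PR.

736

PQ = Q − P = (21, 41, -37)
PR = R − P = (30, 8, 6)
PQ · PR = 21·30 + 41·8 + (-37)·6 = 630 + 328 - 222 = 736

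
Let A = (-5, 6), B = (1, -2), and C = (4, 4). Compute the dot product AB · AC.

70

AB = B − A = (6, -8)
AC = C − A = (9, -2)
AB · AC = 6·9 + (-8)·(-2) = 54 + 16 = 70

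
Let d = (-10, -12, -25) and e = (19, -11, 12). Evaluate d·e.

-358

d · e = (-10)·19 + (-12)·(-11) + (-25)·12 = -190 + 132 - 300 = -358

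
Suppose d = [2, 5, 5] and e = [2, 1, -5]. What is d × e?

i: 5·(-5) - 5·1 = -25 - 5 = -30
j: 5·2 - 2·(-5) = 10 - (-10) = 20
k: 2·1 - 5·2 = 2 - 10 = -8
d × e = (-30, 20, -8)

(-30, 20, -8)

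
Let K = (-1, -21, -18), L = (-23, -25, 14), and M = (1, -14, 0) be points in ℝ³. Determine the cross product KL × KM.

KL = (-22, -4, 32)
KM = (2, 7, 18)
i: (-4)·18 - 32·7 = -72 - 224 = -296
j: 32·2 - (-22)·18 = 64 - (-396) = 460
k: (-22)·7 - (-4)·2 = -154 - (-8) = -146
KL × KM = (-296, 460, -146)

(-296, 460, -146)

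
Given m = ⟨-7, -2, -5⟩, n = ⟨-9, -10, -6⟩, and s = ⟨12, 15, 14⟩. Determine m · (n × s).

317

n × s:
i: (-10)·14 - (-6)·15 = -140 - (-90) = -50
j: (-6)·12 - (-9)·14 = -72 - (-126) = 54
k: (-9)·15 - (-10)·12 = -135 - (-120) = -15
n × s = (-50, 54, -15)
m · (n × s) = (-7)·(-50) + (-2)·54 + (-5)·(-15) = 350 - 108 + 75 = 317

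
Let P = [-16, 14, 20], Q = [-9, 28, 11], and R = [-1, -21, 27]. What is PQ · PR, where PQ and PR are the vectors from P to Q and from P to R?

PQ = Q − P = (7, 14, -9)
PR = R − P = (15, -35, 7)
PQ · PR = 7·15 + 14·(-35) + (-9)·7 = 105 - 490 - 63 = -448

-448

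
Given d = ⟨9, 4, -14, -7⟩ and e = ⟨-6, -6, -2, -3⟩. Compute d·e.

d · e = 9·(-6) + 4·(-6) + (-14)·(-2) + (-7)·(-3) = -54 - 24 + 28 + 21 = -29

-29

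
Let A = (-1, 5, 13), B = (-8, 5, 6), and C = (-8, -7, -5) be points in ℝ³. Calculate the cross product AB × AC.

(-84, -77, 84)

AB = (-7, 0, -7)
AC = (-7, -12, -18)
i: 0·(-18) - (-7)·(-12) = 0 - 84 = -84
j: (-7)·(-7) - (-7)·(-18) = 49 - 126 = -77
k: (-7)·(-12) - 0·(-7) = 84 - 0 = 84
AB × AC = (-84, -77, 84)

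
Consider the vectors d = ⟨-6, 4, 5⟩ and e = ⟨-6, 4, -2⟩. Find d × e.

i: 4·(-2) - 5·4 = -8 - 20 = -28
j: 5·(-6) - (-6)·(-2) = -30 - 12 = -42
k: (-6)·4 - 4·(-6) = -24 - (-24) = 0
d × e = (-28, -42, 0)

(-28, -42, 0)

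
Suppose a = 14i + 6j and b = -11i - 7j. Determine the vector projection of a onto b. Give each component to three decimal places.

(12.682, 8.071)

a · b = 14·(-11) + 6·(-7) = -154 - 42 = -196
|b|² = 121 + 49 = 170
proj_b a = (-196/170) · (-11, -7) ≈ (12.682, 8.071)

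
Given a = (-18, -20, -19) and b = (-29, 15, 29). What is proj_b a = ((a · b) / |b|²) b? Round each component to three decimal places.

(5.003, -2.588, -5.003)

a · b = (-18)·(-29) + (-20)·15 + (-19)·29 = 522 - 300 - 551 = -329
|b|² = 841 + 225 + 841 = 1907
proj_b a = (-329/1907) · (-29, 15, 29) ≈ (5.003, -2.588, -5.003)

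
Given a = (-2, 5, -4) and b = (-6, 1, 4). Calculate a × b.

(24, 32, 28)

i: 5·4 - (-4)·1 = 20 - (-4) = 24
j: (-4)·(-6) - (-2)·4 = 24 - (-8) = 32
k: (-2)·1 - 5·(-6) = -2 - (-30) = 28
a × b = (24, 32, 28)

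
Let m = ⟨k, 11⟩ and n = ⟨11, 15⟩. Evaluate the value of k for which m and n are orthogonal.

-15

m · n = k·11 + 11·15 = 165 + 11k
Set equal to 0: 11k = -165, so k = -15.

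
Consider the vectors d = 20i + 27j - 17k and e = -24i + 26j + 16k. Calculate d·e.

d · e = 20·(-24) + 27·26 + (-17)·16 = -480 + 702 - 272 = -50

-50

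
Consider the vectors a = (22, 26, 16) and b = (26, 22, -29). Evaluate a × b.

i: 26·(-29) - 16·22 = -754 - 352 = -1106
j: 16·26 - 22·(-29) = 416 - (-638) = 1054
k: 22·22 - 26·26 = 484 - 676 = -192
a × b = (-1106, 1054, -192)

(-1106, 1054, -192)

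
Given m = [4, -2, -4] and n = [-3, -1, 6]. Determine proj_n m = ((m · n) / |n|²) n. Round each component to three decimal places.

m · n = 4·(-3) + (-2)·(-1) + (-4)·6 = -12 + 2 - 24 = -34
|n|² = 9 + 1 + 36 = 46
proj_n m = (-34/46) · (-3, -1, 6) ≈ (2.217, 0.739, -4.435)

(2.217, 0.739, -4.435)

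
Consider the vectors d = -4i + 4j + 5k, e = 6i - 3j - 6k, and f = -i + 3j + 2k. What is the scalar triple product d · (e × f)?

e × f:
i: (-3)·2 - (-6)·3 = -6 - (-18) = 12
j: (-6)·(-1) - 6·2 = 6 - 12 = -6
k: 6·3 - (-3)·(-1) = 18 - 3 = 15
e × f = (12, -6, 15)
d · (e × f) = (-4)·12 + 4·(-6) + 5·15 = -48 - 24 + 75 = 3

3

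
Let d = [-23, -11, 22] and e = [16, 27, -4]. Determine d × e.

(-550, 260, -445)

i: (-11)·(-4) - 22·27 = 44 - 594 = -550
j: 22·16 - (-23)·(-4) = 352 - 92 = 260
k: (-23)·27 - (-11)·16 = -621 - (-176) = -445
d × e = (-550, 260, -445)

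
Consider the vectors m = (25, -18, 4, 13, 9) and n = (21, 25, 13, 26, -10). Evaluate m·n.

m · n = 25·21 + (-18)·25 + 4·13 + 13·26 + 9·(-10) = 525 - 450 + 52 + 338 - 90 = 375

375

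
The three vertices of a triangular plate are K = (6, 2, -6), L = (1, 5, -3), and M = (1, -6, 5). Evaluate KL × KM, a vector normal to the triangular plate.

(57, 40, 55)

KL = (-5, 3, 3)
KM = (-5, -8, 11)
i: 3·11 - 3·(-8) = 33 - (-24) = 57
j: 3·(-5) - (-5)·11 = -15 - (-55) = 40
k: (-5)·(-8) - 3·(-5) = 40 - (-15) = 55
KL × KM = (57, 40, 55)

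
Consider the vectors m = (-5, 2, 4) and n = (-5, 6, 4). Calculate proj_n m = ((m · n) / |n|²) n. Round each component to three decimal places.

m · n = (-5)·(-5) + 2·6 + 4·4 = 25 + 12 + 16 = 53
|n|² = 25 + 36 + 16 = 77
proj_n m = (53/77) · (-5, 6, 4) ≈ (-3.442, 4.130, 2.753)

(-3.442, 4.130, 2.753)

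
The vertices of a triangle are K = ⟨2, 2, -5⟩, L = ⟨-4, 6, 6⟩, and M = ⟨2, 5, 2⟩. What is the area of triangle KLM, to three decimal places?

KL = (-6, 4, 11),  KM = (0, 3, 7)
i: 4·7 - 11·3 = 28 - 33 = -5
j: 11·0 - (-6)·7 = 0 - (-42) = 42
k: (-6)·3 - 4·0 = -18 - 0 = -18
KL × KM = (-5, 42, -18)
|KL × KM| = √2113 ≈ 45.9674
area = ½ · 45.9674 ≈ 22.984

22.984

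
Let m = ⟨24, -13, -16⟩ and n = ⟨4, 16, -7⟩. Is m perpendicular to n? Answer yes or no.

m · n = 24·4 + (-13)·16 + (-16)·(-7) = 96 - 208 + 112 = 0
Zero, so the vectors are orthogonal.

yes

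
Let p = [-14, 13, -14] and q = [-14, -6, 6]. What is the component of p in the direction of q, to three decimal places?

p · q = (-14)·(-14) + 13·(-6) + (-14)·6 = 196 - 78 - 84 = 34
|q| = √(196 + 36 + 36) = √268 ≈ 16.3707
comp_q p = 34 / √268 ≈ 2.077

2.077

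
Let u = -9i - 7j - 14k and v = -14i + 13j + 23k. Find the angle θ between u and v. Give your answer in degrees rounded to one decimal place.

u · v = (-9)·(-14) + (-7)·13 + (-14)·23 = 126 - 91 - 322 = -287
|u|² = 81 + 49 + 196 = 326,  |u| = √326 ≈ 18.055470
|v|² = 196 + 169 + 529 = 894,  |v| = √894 ≈ 29.899833
cos θ = -287 / (18.055470 · 29.899833) ≈ -0.53162
θ = arccos(-0.53162) ≈ 122.1°

122.1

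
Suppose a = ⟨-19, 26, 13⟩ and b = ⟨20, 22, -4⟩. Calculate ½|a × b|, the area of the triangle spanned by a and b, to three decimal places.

i: 26·(-4) - 13·22 = -104 - 286 = -390
j: 13·20 - (-19)·(-4) = 260 - 76 = 184
k: (-19)·22 - 26·20 = -418 - 520 = -938
a × b = (-390, 184, -938)
|a × b| = √((-390)² + 184² + (-938)²) = √1065800 ≈ 1032.3759
area = ½ · 1032.3759 ≈ 516.188

516.188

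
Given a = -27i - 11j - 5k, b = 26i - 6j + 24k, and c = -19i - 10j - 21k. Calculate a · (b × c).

b × c:
i: (-6)·(-21) - 24·(-10) = 126 - (-240) = 366
j: 24·(-19) - 26·(-21) = -456 - (-546) = 90
k: 26·(-10) - (-6)·(-19) = -260 - 114 = -374
b × c = (366, 90, -374)
a · (b × c) = (-27)·366 + (-11)·90 + (-5)·(-374) = -9882 - 990 + 1870 = -9002

-9002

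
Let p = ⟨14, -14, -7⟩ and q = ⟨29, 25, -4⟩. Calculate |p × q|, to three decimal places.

804.056

i: (-14)·(-4) - (-7)·25 = 56 - (-175) = 231
j: (-7)·29 - 14·(-4) = -203 - (-56) = -147
k: 14·25 - (-14)·29 = 350 - (-406) = 756
p × q = (231, -147, 756)
|p × q| = √(231² + (-147)² + 756²) = √646506 ≈ 804.0560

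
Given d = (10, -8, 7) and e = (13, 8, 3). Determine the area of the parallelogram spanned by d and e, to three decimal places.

209.707

i: (-8)·3 - 7·8 = -24 - 56 = -80
j: 7·13 - 10·3 = 91 - 30 = 61
k: 10·8 - (-8)·13 = 80 - (-104) = 184
d × e = (-80, 61, 184)
|d × e| = √((-80)² + 61² + 184²) = √43977 ≈ 209.7069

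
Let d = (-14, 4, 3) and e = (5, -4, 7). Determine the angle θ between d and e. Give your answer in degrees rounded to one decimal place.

117.4

d · e = (-14)·5 + 4·(-4) + 3·7 = -70 - 16 + 21 = -65
|d|² = 196 + 16 + 9 = 221,  |d| = √221 ≈ 14.866069
|e|² = 25 + 16 + 49 = 90,  |e| = √90 ≈ 9.486833
cos θ = -65 / (14.866069 · 9.486833) ≈ -0.46089
θ = arccos(-0.46089) ≈ 117.4°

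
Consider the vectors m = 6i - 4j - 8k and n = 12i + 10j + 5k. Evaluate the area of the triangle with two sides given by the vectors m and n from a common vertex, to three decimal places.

88.233

i: (-4)·5 - (-8)·10 = -20 - (-80) = 60
j: (-8)·12 - 6·5 = -96 - 30 = -126
k: 6·10 - (-4)·12 = 60 - (-48) = 108
m × n = (60, -126, 108)
|m × n| = √(60² + (-126)² + 108²) = √31140 ≈ 176.4653
area = ½ · 176.4653 ≈ 88.233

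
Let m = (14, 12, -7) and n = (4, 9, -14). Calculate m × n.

i: 12·(-14) - (-7)·9 = -168 - (-63) = -105
j: (-7)·4 - 14·(-14) = -28 - (-196) = 168
k: 14·9 - 12·4 = 126 - 48 = 78
m × n = (-105, 168, 78)

(-105, 168, 78)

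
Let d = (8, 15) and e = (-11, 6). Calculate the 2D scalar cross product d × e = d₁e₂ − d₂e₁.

8·6 - 15·(-11) = 48 - (-165) = 213

213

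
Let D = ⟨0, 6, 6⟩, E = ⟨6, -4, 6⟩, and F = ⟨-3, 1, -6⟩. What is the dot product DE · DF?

DE = E − D = (6, -10, 0)
DF = F − D = (-3, -5, -12)
DE · DF = 6·(-3) + (-10)·(-5) + 0·(-12) = -18 + 50 + 0 = 32

32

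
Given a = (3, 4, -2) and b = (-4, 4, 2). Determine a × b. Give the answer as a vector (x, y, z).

(16, 2, 28)

i: 4·2 - (-2)·4 = 8 - (-8) = 16
j: (-2)·(-4) - 3·2 = 8 - 6 = 2
k: 3·4 - 4·(-4) = 12 - (-16) = 28
a × b = (16, 2, 28)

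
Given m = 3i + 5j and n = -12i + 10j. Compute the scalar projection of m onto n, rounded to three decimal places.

0.896

m · n = 3·(-12) + 5·10 = -36 + 50 = 14
|n| = √(144 + 100) = √244 ≈ 15.6205
comp_n m = 14 / √244 ≈ 0.896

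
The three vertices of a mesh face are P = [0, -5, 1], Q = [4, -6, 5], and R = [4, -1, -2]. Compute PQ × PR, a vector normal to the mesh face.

PQ = (4, -1, 4)
PR = (4, 4, -3)
i: (-1)·(-3) - 4·4 = 3 - 16 = -13
j: 4·4 - 4·(-3) = 16 - (-12) = 28
k: 4·4 - (-1)·4 = 16 - (-4) = 20
PQ × PR = (-13, 28, 20)

(-13, 28, 20)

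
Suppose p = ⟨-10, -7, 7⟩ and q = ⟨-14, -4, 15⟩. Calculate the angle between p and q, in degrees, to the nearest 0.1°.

21.9

p · q = (-10)·(-14) + (-7)·(-4) + 7·15 = 140 + 28 + 105 = 273
|p|² = 100 + 49 + 49 = 198,  |p| = √198 ≈ 14.071247
|q|² = 196 + 16 + 225 = 437,  |q| = √437 ≈ 20.904545
cos θ = 273 / (14.071247 · 20.904545) ≈ 0.92809
θ = arccos(0.92809) ≈ 21.9°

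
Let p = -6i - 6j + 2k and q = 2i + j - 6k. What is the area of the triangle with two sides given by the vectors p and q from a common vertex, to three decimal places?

i: (-6)·(-6) - 2·1 = 36 - 2 = 34
j: 2·2 - (-6)·(-6) = 4 - 36 = -32
k: (-6)·1 - (-6)·2 = -6 - (-12) = 6
p × q = (34, -32, 6)
|p × q| = √(34² + (-32)² + 6²) = √2216 ≈ 47.0744
area = ½ · 47.0744 ≈ 23.537

23.537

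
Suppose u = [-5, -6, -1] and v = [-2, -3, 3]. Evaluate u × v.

i: (-6)·3 - (-1)·(-3) = -18 - 3 = -21
j: (-1)·(-2) - (-5)·3 = 2 - (-15) = 17
k: (-5)·(-3) - (-6)·(-2) = 15 - 12 = 3
u × v = (-21, 17, 3)

(-21, 17, 3)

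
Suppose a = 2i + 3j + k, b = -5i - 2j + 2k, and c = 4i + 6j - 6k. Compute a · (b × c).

b × c:
i: (-2)·(-6) - 2·6 = 12 - 12 = 0
j: 2·4 - (-5)·(-6) = 8 - 30 = -22
k: (-5)·6 - (-2)·4 = -30 - (-8) = -22
b × c = (0, -22, -22)
a · (b × c) = 2·0 + 3·(-22) + 1·(-22) = 0 - 66 - 22 = -88

-88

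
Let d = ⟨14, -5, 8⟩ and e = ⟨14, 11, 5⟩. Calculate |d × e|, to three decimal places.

i: (-5)·5 - 8·11 = -25 - 88 = -113
j: 8·14 - 14·5 = 112 - 70 = 42
k: 14·11 - (-5)·14 = 154 - (-70) = 224
d × e = (-113, 42, 224)
|d × e| = √((-113)² + 42² + 224²) = √64709 ≈ 254.3796

254.380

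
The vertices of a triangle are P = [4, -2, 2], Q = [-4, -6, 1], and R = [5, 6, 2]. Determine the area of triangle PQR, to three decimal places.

PQ = (-8, -4, -1),  PR = (1, 8, 0)
i: (-4)·0 - (-1)·8 = 0 - (-8) = 8
j: (-1)·1 - (-8)·0 = -1 - 0 = -1
k: (-8)·8 - (-4)·1 = -64 - (-4) = -60
PQ × PR = (8, -1, -60)
|PQ × PR| = √3665 ≈ 60.5392
area = ½ · 60.5392 ≈ 30.270

30.270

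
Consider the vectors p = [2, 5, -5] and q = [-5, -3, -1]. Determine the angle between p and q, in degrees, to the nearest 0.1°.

117.4

p · q = 2·(-5) + 5·(-3) + (-5)·(-1) = -10 - 15 + 5 = -20
|p|² = 4 + 25 + 25 = 54,  |p| = √54 ≈ 7.348469
|q|² = 25 + 9 + 1 = 35,  |q| = √35 ≈ 5.916080
cos θ = -20 / (7.348469 · 5.916080) ≈ -0.46004
θ = arccos(-0.46004) ≈ 117.4°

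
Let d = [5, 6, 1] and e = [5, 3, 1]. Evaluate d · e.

d · e = 5·5 + 6·3 + 1·1 = 25 + 18 + 1 = 44

44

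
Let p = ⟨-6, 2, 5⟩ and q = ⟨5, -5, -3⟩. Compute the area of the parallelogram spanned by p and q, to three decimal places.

28.460

i: 2·(-3) - 5·(-5) = -6 - (-25) = 19
j: 5·5 - (-6)·(-3) = 25 - 18 = 7
k: (-6)·(-5) - 2·5 = 30 - 10 = 20
p × q = (19, 7, 20)
|p × q| = √(19² + 7² + 20²) = √810 ≈ 28.4605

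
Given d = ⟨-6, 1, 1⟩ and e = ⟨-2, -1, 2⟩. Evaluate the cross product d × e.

i: 1·2 - 1·(-1) = 2 - (-1) = 3
j: 1·(-2) - (-6)·2 = -2 - (-12) = 10
k: (-6)·(-1) - 1·(-2) = 6 - (-2) = 8
d × e = (3, 10, 8)

(3, 10, 8)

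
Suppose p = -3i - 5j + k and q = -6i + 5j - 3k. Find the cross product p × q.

i: (-5)·(-3) - 1·5 = 15 - 5 = 10
j: 1·(-6) - (-3)·(-3) = -6 - 9 = -15
k: (-3)·5 - (-5)·(-6) = -15 - 30 = -45
p × q = (10, -15, -45)

(10, -15, -45)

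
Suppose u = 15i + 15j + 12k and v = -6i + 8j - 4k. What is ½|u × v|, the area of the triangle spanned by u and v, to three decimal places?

i: 15·(-4) - 12·8 = -60 - 96 = -156
j: 12·(-6) - 15·(-4) = -72 - (-60) = -12
k: 15·8 - 15·(-6) = 120 - (-90) = 210
u × v = (-156, -12, 210)
|u × v| = √((-156)² + (-12)² + 210²) = √68580 ≈ 261.8778
area = ½ · 261.8778 ≈ 130.939

130.939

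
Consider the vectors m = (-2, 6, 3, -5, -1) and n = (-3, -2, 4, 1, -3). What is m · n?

4

m · n = (-2)·(-3) + 6·(-2) + 3·4 + (-5)·1 + (-1)·(-3) = 6 - 12 + 12 - 5 + 3 = 4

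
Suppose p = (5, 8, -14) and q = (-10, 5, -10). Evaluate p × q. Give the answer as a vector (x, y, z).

i: 8·(-10) - (-14)·5 = -80 - (-70) = -10
j: (-14)·(-10) - 5·(-10) = 140 - (-50) = 190
k: 5·5 - 8·(-10) = 25 - (-80) = 105
p × q = (-10, 190, 105)

(-10, 190, 105)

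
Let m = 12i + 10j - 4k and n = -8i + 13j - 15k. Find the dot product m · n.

94

m · n = 12·(-8) + 10·13 + (-4)·(-15) = -96 + 130 + 60 = 94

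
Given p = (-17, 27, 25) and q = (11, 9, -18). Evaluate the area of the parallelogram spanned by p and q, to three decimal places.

i: 27·(-18) - 25·9 = -486 - 225 = -711
j: 25·11 - (-17)·(-18) = 275 - 306 = -31
k: (-17)·9 - 27·11 = -153 - 297 = -450
p × q = (-711, -31, -450)
|p × q| = √((-711)² + (-31)² + (-450)²) = √708982 ≈ 842.0107

842.011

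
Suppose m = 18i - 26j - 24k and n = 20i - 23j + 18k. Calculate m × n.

i: (-26)·18 - (-24)·(-23) = -468 - 552 = -1020
j: (-24)·20 - 18·18 = -480 - 324 = -804
k: 18·(-23) - (-26)·20 = -414 - (-520) = 106
m × n = (-1020, -804, 106)

(-1020, -804, 106)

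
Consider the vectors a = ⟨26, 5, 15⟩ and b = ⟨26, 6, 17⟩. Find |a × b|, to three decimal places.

i: 5·17 - 15·6 = 85 - 90 = -5
j: 15·26 - 26·17 = 390 - 442 = -52
k: 26·6 - 5·26 = 156 - 130 = 26
a × b = (-5, -52, 26)
|a × b| = √((-5)² + (-52)² + 26²) = √3405 ≈ 58.3524

58.352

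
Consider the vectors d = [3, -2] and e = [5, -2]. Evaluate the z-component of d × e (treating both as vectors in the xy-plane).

4

3·(-2) - (-2)·5 = -6 - (-10) = 4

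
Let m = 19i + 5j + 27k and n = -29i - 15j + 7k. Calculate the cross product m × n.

i: 5·7 - 27·(-15) = 35 - (-405) = 440
j: 27·(-29) - 19·7 = -783 - 133 = -916
k: 19·(-15) - 5·(-29) = -285 - (-145) = -140
m × n = (440, -916, -140)

(440, -916, -140)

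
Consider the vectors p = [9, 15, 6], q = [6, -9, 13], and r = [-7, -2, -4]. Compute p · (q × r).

q × r:
i: (-9)·(-4) - 13·(-2) = 36 - (-26) = 62
j: 13·(-7) - 6·(-4) = -91 - (-24) = -67
k: 6·(-2) - (-9)·(-7) = -12 - 63 = -75
q × r = (62, -67, -75)
p · (q × r) = 9·62 + 15·(-67) + 6·(-75) = 558 - 1005 - 450 = -897

-897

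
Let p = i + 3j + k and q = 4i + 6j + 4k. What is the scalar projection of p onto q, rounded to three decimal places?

p · q = 1·4 + 3·6 + 1·4 = 4 + 18 + 4 = 26
|q| = √(16 + 36 + 16) = √68 ≈ 8.2462
comp_q p = 26 / √68 ≈ 3.153

3.153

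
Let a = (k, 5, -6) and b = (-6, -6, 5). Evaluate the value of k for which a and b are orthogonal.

-10

a · b = k·(-6) + 5·(-6) + (-6)·5 = -60 - 6k
Set equal to 0: -6k = 60, so k = -10.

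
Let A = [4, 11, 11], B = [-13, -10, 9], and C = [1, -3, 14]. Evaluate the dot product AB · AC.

AB = B − A = (-17, -21, -2)
AC = C − A = (-3, -14, 3)
AB · AC = (-17)·(-3) + (-21)·(-14) + (-2)·3 = 51 + 294 - 6 = 339

339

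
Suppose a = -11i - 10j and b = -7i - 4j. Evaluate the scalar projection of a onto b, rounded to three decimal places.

14.512

a · b = (-11)·(-7) + (-10)·(-4) = 77 + 40 = 117
|b| = √(49 + 16) = √65 ≈ 8.0623
comp_b a = 117 / √65 ≈ 14.512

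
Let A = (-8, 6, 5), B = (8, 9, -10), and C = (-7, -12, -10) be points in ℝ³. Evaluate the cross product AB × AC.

AB = (16, 3, -15)
AC = (1, -18, -15)
i: 3·(-15) - (-15)·(-18) = -45 - 270 = -315
j: (-15)·1 - 16·(-15) = -15 - (-240) = 225
k: 16·(-18) - 3·1 = -288 - 3 = -291
AB × AC = (-315, 225, -291)

(-315, 225, -291)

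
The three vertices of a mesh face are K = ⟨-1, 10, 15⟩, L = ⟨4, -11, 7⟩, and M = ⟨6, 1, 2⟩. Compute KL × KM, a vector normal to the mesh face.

KL = (5, -21, -8)
KM = (7, -9, -13)
i: (-21)·(-13) - (-8)·(-9) = 273 - 72 = 201
j: (-8)·7 - 5·(-13) = -56 - (-65) = 9
k: 5·(-9) - (-21)·7 = -45 - (-147) = 102
KL × KM = (201, 9, 102)

(201, 9, 102)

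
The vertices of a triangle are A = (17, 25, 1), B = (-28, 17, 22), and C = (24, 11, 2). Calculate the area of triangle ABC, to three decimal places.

AB = (-45, -8, 21),  AC = (7, -14, 1)
i: (-8)·1 - 21·(-14) = -8 - (-294) = 286
j: 21·7 - (-45)·1 = 147 - (-45) = 192
k: (-45)·(-14) - (-8)·7 = 630 - (-56) = 686
AB × AC = (286, 192, 686)
|AB × AC| = √589256 ≈ 767.6301
area = ½ · 767.6301 ≈ 383.815

383.815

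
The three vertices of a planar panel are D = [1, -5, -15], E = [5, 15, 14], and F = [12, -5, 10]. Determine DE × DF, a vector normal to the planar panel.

DE = (4, 20, 29)
DF = (11, 0, 25)
i: 20·25 - 29·0 = 500 - 0 = 500
j: 29·11 - 4·25 = 319 - 100 = 219
k: 4·0 - 20·11 = 0 - 220 = -220
DE × DF = (500, 219, -220)

(500, 219, -220)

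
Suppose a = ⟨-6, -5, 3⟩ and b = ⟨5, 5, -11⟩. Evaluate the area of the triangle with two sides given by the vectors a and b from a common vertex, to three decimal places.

32.504

i: (-5)·(-11) - 3·5 = 55 - 15 = 40
j: 3·5 - (-6)·(-11) = 15 - 66 = -51
k: (-6)·5 - (-5)·5 = -30 - (-25) = -5
a × b = (40, -51, -5)
|a × b| = √(40² + (-51)² + (-5)²) = √4226 ≈ 65.0077
area = ½ · 65.0077 ≈ 32.504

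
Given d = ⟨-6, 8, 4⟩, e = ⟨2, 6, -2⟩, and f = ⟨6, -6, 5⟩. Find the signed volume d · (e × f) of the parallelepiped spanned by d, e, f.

e × f:
i: 6·5 - (-2)·(-6) = 30 - 12 = 18
j: (-2)·6 - 2·5 = -12 - 10 = -22
k: 2·(-6) - 6·6 = -12 - 36 = -48
e × f = (18, -22, -48)
d · (e × f) = (-6)·18 + 8·(-22) + 4·(-48) = -108 - 176 - 192 = -476

-476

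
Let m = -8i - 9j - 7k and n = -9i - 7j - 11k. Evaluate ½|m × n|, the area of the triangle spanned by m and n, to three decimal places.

i: (-9)·(-11) - (-7)·(-7) = 99 - 49 = 50
j: (-7)·(-9) - (-8)·(-11) = 63 - 88 = -25
k: (-8)·(-7) - (-9)·(-9) = 56 - 81 = -25
m × n = (50, -25, -25)
|m × n| = √(50² + (-25)² + (-25)²) = √3750 ≈ 61.2372
area = ½ · 61.2372 ≈ 30.619

30.619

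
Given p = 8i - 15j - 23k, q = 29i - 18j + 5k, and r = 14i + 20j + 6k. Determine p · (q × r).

q × r:
i: (-18)·6 - 5·20 = -108 - 100 = -208
j: 5·14 - 29·6 = 70 - 174 = -104
k: 29·20 - (-18)·14 = 580 - (-252) = 832
q × r = (-208, -104, 832)
p · (q × r) = 8·(-208) + (-15)·(-104) + (-23)·832 = -1664 + 1560 - 19136 = -19240

-19240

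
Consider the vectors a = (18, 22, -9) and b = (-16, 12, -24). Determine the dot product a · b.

192

a · b = 18·(-16) + 22·12 + (-9)·(-24) = -288 + 264 + 216 = 192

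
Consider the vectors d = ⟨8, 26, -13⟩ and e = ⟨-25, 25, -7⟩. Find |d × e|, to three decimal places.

i: 26·(-7) - (-13)·25 = -182 - (-325) = 143
j: (-13)·(-25) - 8·(-7) = 325 - (-56) = 381
k: 8·25 - 26·(-25) = 200 - (-650) = 850
d × e = (143, 381, 850)
|d × e| = √(143² + 381² + 850²) = √888110 ≈ 942.3959

942.396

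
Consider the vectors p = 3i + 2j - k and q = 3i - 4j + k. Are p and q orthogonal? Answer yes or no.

yes

p · q = 3·3 + 2·(-4) + (-1)·1 = 9 - 8 - 1 = 0
Zero, so the vectors are orthogonal.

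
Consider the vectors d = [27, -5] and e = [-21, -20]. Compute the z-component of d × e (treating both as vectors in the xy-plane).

-645

27·(-20) - (-5)·(-21) = -540 - 105 = -645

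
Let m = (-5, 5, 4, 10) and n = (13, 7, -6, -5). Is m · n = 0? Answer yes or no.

m · n = (-5)·13 + 5·7 + 4·(-6) + 10·(-5) = -65 + 35 - 24 - 50 = -104
Nonzero, so the vectors are not orthogonal.

no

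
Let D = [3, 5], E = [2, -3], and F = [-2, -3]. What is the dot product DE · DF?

DE = E − D = (-1, -8)
DF = F − D = (-5, -8)
DE · DF = (-1)·(-5) + (-8)·(-8) = 5 + 64 = 69

69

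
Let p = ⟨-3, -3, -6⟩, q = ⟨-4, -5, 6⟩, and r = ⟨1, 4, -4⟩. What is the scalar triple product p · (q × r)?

q × r:
i: (-5)·(-4) - 6·4 = 20 - 24 = -4
j: 6·1 - (-4)·(-4) = 6 - 16 = -10
k: (-4)·4 - (-5)·1 = -16 - (-5) = -11
q × r = (-4, -10, -11)
p · (q × r) = (-3)·(-4) + (-3)·(-10) + (-6)·(-11) = 12 + 30 + 66 = 108

108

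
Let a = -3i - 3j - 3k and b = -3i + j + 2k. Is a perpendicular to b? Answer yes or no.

a · b = (-3)·(-3) + (-3)·1 + (-3)·2 = 9 - 3 - 6 = 0
Zero, so the vectors are orthogonal.

yes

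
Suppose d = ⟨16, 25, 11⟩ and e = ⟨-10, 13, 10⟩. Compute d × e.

i: 25·10 - 11·13 = 250 - 143 = 107
j: 11·(-10) - 16·10 = -110 - 160 = -270
k: 16·13 - 25·(-10) = 208 - (-250) = 458
d × e = (107, -270, 458)

(107, -270, 458)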